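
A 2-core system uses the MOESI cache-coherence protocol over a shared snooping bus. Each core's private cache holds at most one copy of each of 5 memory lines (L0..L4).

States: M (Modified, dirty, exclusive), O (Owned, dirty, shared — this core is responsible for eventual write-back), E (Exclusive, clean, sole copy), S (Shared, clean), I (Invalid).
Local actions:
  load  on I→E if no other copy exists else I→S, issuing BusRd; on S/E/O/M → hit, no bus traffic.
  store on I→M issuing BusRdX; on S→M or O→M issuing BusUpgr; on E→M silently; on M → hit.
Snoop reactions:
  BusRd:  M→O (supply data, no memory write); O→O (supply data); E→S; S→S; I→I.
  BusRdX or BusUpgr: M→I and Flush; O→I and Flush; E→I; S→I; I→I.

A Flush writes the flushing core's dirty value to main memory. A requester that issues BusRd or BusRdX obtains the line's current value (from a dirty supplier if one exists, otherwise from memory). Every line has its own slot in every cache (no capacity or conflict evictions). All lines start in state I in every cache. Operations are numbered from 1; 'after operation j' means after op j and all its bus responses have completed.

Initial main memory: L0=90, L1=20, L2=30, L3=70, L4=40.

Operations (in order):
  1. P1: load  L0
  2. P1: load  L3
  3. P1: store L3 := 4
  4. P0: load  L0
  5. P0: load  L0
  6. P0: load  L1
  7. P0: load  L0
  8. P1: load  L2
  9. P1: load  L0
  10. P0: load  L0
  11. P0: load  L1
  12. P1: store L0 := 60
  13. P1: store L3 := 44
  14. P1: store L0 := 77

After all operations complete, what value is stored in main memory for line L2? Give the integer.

1. P1: load  L0  bus=[BusRd]  L0: P0=I P1=E  mem[L0]=90
2. P1: load  L3  bus=[BusRd]  L3: P0=I P1=E  mem[L3]=70
3. P1: store L3 := 4  bus=[-]  L3: P0=I P1=M  mem[L3]=70
4. P0: load  L0  bus=[BusRd]  L0: P0=S P1=S  mem[L0]=90
5. P0: load  L0  bus=[-]  L0: P0=S P1=S  mem[L0]=90
6. P0: load  L1  bus=[BusRd]  L1: P0=E P1=I  mem[L1]=20
7. P0: load  L0  bus=[-]  L0: P0=S P1=S  mem[L0]=90
8. P1: load  L2  bus=[BusRd]  L2: P0=I P1=E  mem[L2]=30
9. P1: load  L0  bus=[-]  L0: P0=S P1=S  mem[L0]=90
10. P0: load  L0  bus=[-]  L0: P0=S P1=S  mem[L0]=90
11. P0: load  L1  bus=[-]  L1: P0=E P1=I  mem[L1]=20
12. P1: store L0 := 60  bus=[BusUpgr]  L0: P0=I P1=M  mem[L0]=90
13. P1: store L3 := 44  bus=[-]  L3: P0=I P1=M  mem[L3]=70
14. P1: store L0 := 77  bus=[-]  L0: P0=I P1=M  mem[L0]=90

memory[L2] = 30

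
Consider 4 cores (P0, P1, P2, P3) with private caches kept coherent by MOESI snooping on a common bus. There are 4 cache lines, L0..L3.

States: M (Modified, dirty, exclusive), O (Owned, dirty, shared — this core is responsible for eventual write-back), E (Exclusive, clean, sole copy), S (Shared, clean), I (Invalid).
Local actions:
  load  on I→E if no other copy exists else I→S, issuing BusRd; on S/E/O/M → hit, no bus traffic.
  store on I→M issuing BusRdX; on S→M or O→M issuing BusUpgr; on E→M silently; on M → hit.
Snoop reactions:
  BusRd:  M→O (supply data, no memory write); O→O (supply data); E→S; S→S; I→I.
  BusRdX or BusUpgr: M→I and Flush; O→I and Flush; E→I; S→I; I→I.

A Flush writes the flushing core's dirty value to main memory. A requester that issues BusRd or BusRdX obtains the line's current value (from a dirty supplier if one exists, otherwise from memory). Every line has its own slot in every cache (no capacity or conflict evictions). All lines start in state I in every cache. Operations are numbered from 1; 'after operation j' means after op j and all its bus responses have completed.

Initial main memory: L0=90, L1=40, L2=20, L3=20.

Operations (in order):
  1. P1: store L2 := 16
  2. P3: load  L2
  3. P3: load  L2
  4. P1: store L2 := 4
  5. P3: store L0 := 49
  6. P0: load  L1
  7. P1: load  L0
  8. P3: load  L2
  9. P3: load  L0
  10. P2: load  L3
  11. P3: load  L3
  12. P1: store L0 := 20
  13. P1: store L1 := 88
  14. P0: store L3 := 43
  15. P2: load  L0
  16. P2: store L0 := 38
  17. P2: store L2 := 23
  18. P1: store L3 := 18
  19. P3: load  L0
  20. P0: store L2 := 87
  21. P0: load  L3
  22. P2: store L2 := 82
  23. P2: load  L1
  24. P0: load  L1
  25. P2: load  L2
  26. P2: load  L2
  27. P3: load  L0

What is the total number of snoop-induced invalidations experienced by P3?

[1] P1: store L2 := 16 | P0:I, P1:M(16), P2:I, P3:I | bus: BusRdX
[2] P3: load  L2 | P0:I, P1:O(16), P2:I, P3:S(16) | bus: BusRd
[3] P3: load  L2 | P0:I, P1:O(16), P2:I, P3:S(16) | bus: none
[4] P1: store L2 := 4 | P0:I, P1:M(4), P2:I, P3:I | bus: BusUpgr
[5] P3: store L0 := 49 | P0:I, P1:I, P2:I, P3:M(49) | bus: BusRdX
[6] P0: load  L1 | P0:E(40), P1:I, P2:I, P3:I | bus: BusRd
[7] P1: load  L0 | P0:I, P1:S(49), P2:I, P3:O(49) | bus: BusRd
[8] P3: load  L2 | P0:I, P1:O(4), P2:I, P3:S(4) | bus: BusRd
[9] P3: load  L0 | P0:I, P1:S(49), P2:I, P3:O(49) | bus: none
[10] P2: load  L3 | P0:I, P1:I, P2:E(20), P3:I | bus: BusRd
[11] P3: load  L3 | P0:I, P1:I, P2:S(20), P3:S(20) | bus: BusRd
[12] P1: store L0 := 20 | P0:I, P1:M(20), P2:I, P3:I | bus: BusUpgr,Flush
[13] P1: store L1 := 88 | P0:I, P1:M(88), P2:I, P3:I | bus: BusRdX
[14] P0: store L3 := 43 | P0:M(43), P1:I, P2:I, P3:I | bus: BusRdX
[15] P2: load  L0 | P0:I, P1:O(20), P2:S(20), P3:I | bus: BusRd
[16] P2: store L0 := 38 | P0:I, P1:I, P2:M(38), P3:I | bus: BusUpgr,Flush
[17] P2: store L2 := 23 | P0:I, P1:I, P2:M(23), P3:I | bus: BusRdX,Flush
[18] P1: store L3 := 18 | P0:I, P1:M(18), P2:I, P3:I | bus: BusRdX,Flush
[19] P3: load  L0 | P0:I, P1:I, P2:O(38), P3:S(38) | bus: BusRd
[20] P0: store L2 := 87 | P0:M(87), P1:I, P2:I, P3:I | bus: BusRdX,Flush
[21] P0: load  L3 | P0:S(18), P1:O(18), P2:I, P3:I | bus: BusRd
[22] P2: store L2 := 82 | P0:I, P1:I, P2:M(82), P3:I | bus: BusRdX,Flush
[23] P2: load  L1 | P0:I, P1:O(88), P2:S(88), P3:I | bus: BusRd
[24] P0: load  L1 | P0:S(88), P1:O(88), P2:S(88), P3:I | bus: BusRd
[25] P2: load  L2 | P0:I, P1:I, P2:M(82), P3:I | bus: none
[26] P2: load  L2 | P0:I, P1:I, P2:M(82), P3:I | bus: none
[27] P3: load  L0 | P0:I, P1:I, P2:O(38), P3:S(38) | bus: none

invalidations = 4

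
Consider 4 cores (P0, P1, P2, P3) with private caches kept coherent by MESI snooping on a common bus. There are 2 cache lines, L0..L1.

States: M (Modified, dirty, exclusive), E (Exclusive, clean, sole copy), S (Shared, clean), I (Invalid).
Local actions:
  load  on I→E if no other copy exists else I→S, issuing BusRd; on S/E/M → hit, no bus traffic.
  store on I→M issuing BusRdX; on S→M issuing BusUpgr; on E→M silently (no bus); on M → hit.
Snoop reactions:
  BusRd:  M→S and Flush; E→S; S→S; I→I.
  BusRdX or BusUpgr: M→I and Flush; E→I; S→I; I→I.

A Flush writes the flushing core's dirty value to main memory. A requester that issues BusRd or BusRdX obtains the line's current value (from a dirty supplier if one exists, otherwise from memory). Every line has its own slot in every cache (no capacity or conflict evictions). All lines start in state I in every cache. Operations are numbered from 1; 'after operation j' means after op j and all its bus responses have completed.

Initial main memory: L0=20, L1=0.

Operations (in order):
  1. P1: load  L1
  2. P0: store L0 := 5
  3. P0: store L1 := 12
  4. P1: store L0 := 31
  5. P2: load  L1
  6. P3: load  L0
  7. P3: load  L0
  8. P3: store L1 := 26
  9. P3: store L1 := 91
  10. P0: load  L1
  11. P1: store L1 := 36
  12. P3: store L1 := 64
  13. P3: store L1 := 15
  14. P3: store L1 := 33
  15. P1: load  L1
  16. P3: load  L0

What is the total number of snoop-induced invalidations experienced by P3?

invalidations = 1

1. P1: load  L1  bus=[BusRd]  L1: P0=I P1=E P2=I P3=I  mem[L1]=0
2. P0: store L0 := 5  bus=[BusRdX]  L0: P0=M P1=I P2=I P3=I  mem[L0]=20
3. P0: store L1 := 12  bus=[BusRdX]  L1: P0=M P1=I P2=I P3=I  mem[L1]=0
4. P1: store L0 := 31  bus=[BusRdX,Flush]  L0: P0=I P1=M P2=I P3=I  mem[L0]=5
5. P2: load  L1  bus=[BusRd,Flush]  L1: P0=S P1=I P2=S P3=I  mem[L1]=12
6. P3: load  L0  bus=[BusRd,Flush]  L0: P0=I P1=S P2=I P3=S  mem[L0]=31
7. P3: load  L0  bus=[-]  L0: P0=I P1=S P2=I P3=S  mem[L0]=31
8. P3: store L1 := 26  bus=[BusRdX]  L1: P0=I P1=I P2=I P3=M  mem[L1]=12
9. P3: store L1 := 91  bus=[-]  L1: P0=I P1=I P2=I P3=M  mem[L1]=12
10. P0: load  L1  bus=[BusRd,Flush]  L1: P0=S P1=I P2=I P3=S  mem[L1]=91
11. P1: store L1 := 36  bus=[BusRdX]  L1: P0=I P1=M P2=I P3=I  mem[L1]=91
12. P3: store L1 := 64  bus=[BusRdX,Flush]  L1: P0=I P1=I P2=I P3=M  mem[L1]=36
13. P3: store L1 := 15  bus=[-]  L1: P0=I P1=I P2=I P3=M  mem[L1]=36
14. P3: store L1 := 33  bus=[-]  L1: P0=I P1=I P2=I P3=M  mem[L1]=36
15. P1: load  L1  bus=[BusRd,Flush]  L1: P0=I P1=S P2=I P3=S  mem[L1]=33
16. P3: load  L0  bus=[-]  L0: P0=I P1=S P2=I P3=S  mem[L0]=31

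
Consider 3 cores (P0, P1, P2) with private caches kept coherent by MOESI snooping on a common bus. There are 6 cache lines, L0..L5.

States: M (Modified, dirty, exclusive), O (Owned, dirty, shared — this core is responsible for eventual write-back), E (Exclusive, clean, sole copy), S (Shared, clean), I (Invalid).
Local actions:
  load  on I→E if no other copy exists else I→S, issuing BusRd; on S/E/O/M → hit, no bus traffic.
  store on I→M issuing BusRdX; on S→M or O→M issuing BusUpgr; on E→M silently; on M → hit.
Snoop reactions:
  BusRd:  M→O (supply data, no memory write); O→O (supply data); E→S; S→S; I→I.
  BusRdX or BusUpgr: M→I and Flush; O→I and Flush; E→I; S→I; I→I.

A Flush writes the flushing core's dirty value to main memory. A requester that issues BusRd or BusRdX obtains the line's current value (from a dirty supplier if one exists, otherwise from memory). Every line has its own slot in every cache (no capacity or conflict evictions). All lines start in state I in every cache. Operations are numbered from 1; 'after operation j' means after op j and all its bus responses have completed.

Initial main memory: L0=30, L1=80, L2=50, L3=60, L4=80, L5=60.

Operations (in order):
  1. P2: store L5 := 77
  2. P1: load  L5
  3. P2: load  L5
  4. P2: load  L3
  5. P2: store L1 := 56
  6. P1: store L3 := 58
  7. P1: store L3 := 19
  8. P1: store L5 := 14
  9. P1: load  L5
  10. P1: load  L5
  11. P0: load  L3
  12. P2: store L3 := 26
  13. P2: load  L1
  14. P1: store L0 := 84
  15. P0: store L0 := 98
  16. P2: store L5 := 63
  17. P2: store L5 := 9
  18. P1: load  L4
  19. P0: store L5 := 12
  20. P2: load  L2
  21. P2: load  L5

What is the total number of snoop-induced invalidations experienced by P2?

1. P2: store L5 := 77  bus=[BusRdX]  L5: P0=I P1=I P2=M  mem[L5]=60
2. P1: load  L5  bus=[BusRd]  L5: P0=I P1=S P2=O  mem[L5]=60
3. P2: load  L5  bus=[-]  L5: P0=I P1=S P2=O  mem[L5]=60
4. P2: load  L3  bus=[BusRd]  L3: P0=I P1=I P2=E  mem[L3]=60
5. P2: store L1 := 56  bus=[BusRdX]  L1: P0=I P1=I P2=M  mem[L1]=80
6. P1: store L3 := 58  bus=[BusRdX]  L3: P0=I P1=M P2=I  mem[L3]=60
7. P1: store L3 := 19  bus=[-]  L3: P0=I P1=M P2=I  mem[L3]=60
8. P1: store L5 := 14  bus=[BusUpgr,Flush]  L5: P0=I P1=M P2=I  mem[L5]=77
9. P1: load  L5  bus=[-]  L5: P0=I P1=M P2=I  mem[L5]=77
10. P1: load  L5  bus=[-]  L5: P0=I P1=M P2=I  mem[L5]=77
11. P0: load  L3  bus=[BusRd]  L3: P0=S P1=O P2=I  mem[L3]=60
12. P2: store L3 := 26  bus=[BusRdX,Flush]  L3: P0=I P1=I P2=M  mem[L3]=19
13. P2: load  L1  bus=[-]  L1: P0=I P1=I P2=M  mem[L1]=80
14. P1: store L0 := 84  bus=[BusRdX]  L0: P0=I P1=M P2=I  mem[L0]=30
15. P0: store L0 := 98  bus=[BusRdX,Flush]  L0: P0=M P1=I P2=I  mem[L0]=84
16. P2: store L5 := 63  bus=[BusRdX,Flush]  L5: P0=I P1=I P2=M  mem[L5]=14
17. P2: store L5 := 9  bus=[-]  L5: P0=I P1=I P2=M  mem[L5]=14
18. P1: load  L4  bus=[BusRd]  L4: P0=I P1=E P2=I  mem[L4]=80
19. P0: store L5 := 12  bus=[BusRdX,Flush]  L5: P0=M P1=I P2=I  mem[L5]=9
20. P2: load  L2  bus=[BusRd]  L2: P0=I P1=I P2=E  mem[L2]=50
21. P2: load  L5  bus=[BusRd]  L5: P0=O P1=I P2=S  mem[L5]=9

invalidations = 3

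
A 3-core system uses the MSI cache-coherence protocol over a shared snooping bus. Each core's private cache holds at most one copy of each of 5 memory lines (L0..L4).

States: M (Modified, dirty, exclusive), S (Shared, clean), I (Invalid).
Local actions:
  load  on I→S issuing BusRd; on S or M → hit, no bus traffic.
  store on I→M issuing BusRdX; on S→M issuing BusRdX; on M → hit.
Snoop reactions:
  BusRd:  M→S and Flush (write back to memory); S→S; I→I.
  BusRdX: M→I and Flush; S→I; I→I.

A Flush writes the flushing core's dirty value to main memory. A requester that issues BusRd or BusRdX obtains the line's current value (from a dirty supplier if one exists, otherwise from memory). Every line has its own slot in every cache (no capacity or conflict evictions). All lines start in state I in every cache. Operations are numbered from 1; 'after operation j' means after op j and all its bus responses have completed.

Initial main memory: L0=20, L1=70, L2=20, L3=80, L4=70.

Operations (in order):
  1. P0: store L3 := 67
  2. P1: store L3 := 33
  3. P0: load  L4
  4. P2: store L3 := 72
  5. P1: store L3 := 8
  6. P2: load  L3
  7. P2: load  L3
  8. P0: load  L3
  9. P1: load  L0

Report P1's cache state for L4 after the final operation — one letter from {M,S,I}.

  op1 P0: store L3 := 67 → M/I/I on L3; bus BusRdX; mem=80
  op2 P1: store L3 := 33 → I/M/I on L3; bus BusRdX Flush; mem=67
  op3 P0: load  L4 → S/I/I on L4; bus BusRd; mem=70
  op4 P2: store L3 := 72 → I/I/M on L3; bus BusRdX Flush; mem=33
  op5 P1: store L3 := 8 → I/M/I on L3; bus BusRdX Flush; mem=72
  op6 P2: load  L3 → I/S/S on L3; bus BusRd Flush; mem=8
  op7 P2: load  L3 → I/S/S on L3; bus (none); mem=8
  op8 P0: load  L3 → S/S/S on L3; bus BusRd; mem=8
  op9 P1: load  L0 → I/S/I on L0; bus BusRd; mem=20

state = I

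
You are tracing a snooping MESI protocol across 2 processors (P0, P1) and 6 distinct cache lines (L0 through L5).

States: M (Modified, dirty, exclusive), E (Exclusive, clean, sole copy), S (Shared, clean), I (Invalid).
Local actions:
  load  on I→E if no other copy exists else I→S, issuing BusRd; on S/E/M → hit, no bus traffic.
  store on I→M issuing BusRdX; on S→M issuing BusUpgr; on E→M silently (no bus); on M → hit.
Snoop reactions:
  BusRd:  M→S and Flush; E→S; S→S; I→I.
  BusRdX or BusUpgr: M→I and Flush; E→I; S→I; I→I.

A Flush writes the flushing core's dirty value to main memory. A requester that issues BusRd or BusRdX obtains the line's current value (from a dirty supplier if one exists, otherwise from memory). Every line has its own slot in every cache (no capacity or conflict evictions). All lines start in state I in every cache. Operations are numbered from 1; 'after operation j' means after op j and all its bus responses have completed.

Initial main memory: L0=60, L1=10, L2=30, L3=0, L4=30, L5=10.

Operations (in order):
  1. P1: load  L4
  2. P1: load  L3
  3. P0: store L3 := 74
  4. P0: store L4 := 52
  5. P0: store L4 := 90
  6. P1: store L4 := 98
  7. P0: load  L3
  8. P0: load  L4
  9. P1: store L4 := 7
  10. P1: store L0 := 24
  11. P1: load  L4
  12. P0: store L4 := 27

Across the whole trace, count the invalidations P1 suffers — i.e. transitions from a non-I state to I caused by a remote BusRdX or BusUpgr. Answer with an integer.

invalidations = 3

1. P1: load  L4  bus=[BusRd]  L4: P0=I P1=E  mem[L4]=30
2. P1: load  L3  bus=[BusRd]  L3: P0=I P1=E  mem[L3]=0
3. P0: store L3 := 74  bus=[BusRdX]  L3: P0=M P1=I  mem[L3]=0
4. P0: store L4 := 52  bus=[BusRdX]  L4: P0=M P1=I  mem[L4]=30
5. P0: store L4 := 90  bus=[-]  L4: P0=M P1=I  mem[L4]=30
6. P1: store L4 := 98  bus=[BusRdX,Flush]  L4: P0=I P1=M  mem[L4]=90
7. P0: load  L3  bus=[-]  L3: P0=M P1=I  mem[L3]=0
8. P0: load  L4  bus=[BusRd,Flush]  L4: P0=S P1=S  mem[L4]=98
9. P1: store L4 := 7  bus=[BusUpgr]  L4: P0=I P1=M  mem[L4]=98
10. P1: store L0 := 24  bus=[BusRdX]  L0: P0=I P1=M  mem[L0]=60
11. P1: load  L4  bus=[-]  L4: P0=I P1=M  mem[L4]=98
12. P0: store L4 := 27  bus=[BusRdX,Flush]  L4: P0=M P1=I  mem[L4]=7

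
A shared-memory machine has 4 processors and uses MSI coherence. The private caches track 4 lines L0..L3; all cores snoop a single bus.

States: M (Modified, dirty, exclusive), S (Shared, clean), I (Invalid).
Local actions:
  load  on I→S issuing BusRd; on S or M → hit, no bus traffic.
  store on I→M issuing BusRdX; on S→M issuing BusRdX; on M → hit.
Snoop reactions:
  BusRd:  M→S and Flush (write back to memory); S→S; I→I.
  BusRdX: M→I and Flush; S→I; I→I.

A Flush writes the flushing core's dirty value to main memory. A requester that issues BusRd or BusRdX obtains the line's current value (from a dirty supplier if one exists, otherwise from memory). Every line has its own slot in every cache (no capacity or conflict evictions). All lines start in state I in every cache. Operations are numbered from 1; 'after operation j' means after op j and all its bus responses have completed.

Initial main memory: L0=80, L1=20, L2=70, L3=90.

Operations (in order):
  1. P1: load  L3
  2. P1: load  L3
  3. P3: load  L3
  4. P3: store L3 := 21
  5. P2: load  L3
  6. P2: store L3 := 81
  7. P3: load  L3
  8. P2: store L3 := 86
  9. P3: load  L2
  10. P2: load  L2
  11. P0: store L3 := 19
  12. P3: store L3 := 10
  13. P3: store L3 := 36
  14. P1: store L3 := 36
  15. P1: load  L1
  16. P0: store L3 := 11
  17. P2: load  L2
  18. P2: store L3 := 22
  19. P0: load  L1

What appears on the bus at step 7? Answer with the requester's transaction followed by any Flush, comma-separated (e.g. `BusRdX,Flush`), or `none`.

bus = BusRd,Flush

  op1 P1: load  L3 → I/S/I/I on L3; bus BusRd; mem=90
  op2 P1: load  L3 → I/S/I/I on L3; bus (none); mem=90
  op3 P3: load  L3 → I/S/I/S on L3; bus BusRd; mem=90
  op4 P3: store L3 := 21 → I/I/I/M on L3; bus BusRdX; mem=90
  op5 P2: load  L3 → I/I/S/S on L3; bus BusRd Flush; mem=21
  op6 P2: store L3 := 81 → I/I/M/I on L3; bus BusRdX; mem=21
  op7 P3: load  L3 → I/I/S/S on L3; bus BusRd Flush; mem=81
  op8 P2: store L3 := 86 → I/I/M/I on L3; bus BusRdX; mem=81
  op9 P3: load  L2 → I/I/I/S on L2; bus BusRd; mem=70
  op10 P2: load  L2 → I/I/S/S on L2; bus BusRd; mem=70
  op11 P0: store L3 := 19 → M/I/I/I on L3; bus BusRdX Flush; mem=86
  op12 P3: store L3 := 10 → I/I/I/M on L3; bus BusRdX Flush; mem=19
  op13 P3: store L3 := 36 → I/I/I/M on L3; bus (none); mem=19
  op14 P1: store L3 := 36 → I/M/I/I on L3; bus BusRdX Flush; mem=36
  op15 P1: load  L1 → I/S/I/I on L1; bus BusRd; mem=20
  op16 P0: store L3 := 11 → M/I/I/I on L3; bus BusRdX Flush; mem=36
  op17 P2: load  L2 → I/I/S/S on L2; bus (none); mem=70
  op18 P2: store L3 := 22 → I/I/M/I on L3; bus BusRdX Flush; mem=11
  op19 P0: load  L1 → S/S/I/I on L1; bus BusRd; mem=20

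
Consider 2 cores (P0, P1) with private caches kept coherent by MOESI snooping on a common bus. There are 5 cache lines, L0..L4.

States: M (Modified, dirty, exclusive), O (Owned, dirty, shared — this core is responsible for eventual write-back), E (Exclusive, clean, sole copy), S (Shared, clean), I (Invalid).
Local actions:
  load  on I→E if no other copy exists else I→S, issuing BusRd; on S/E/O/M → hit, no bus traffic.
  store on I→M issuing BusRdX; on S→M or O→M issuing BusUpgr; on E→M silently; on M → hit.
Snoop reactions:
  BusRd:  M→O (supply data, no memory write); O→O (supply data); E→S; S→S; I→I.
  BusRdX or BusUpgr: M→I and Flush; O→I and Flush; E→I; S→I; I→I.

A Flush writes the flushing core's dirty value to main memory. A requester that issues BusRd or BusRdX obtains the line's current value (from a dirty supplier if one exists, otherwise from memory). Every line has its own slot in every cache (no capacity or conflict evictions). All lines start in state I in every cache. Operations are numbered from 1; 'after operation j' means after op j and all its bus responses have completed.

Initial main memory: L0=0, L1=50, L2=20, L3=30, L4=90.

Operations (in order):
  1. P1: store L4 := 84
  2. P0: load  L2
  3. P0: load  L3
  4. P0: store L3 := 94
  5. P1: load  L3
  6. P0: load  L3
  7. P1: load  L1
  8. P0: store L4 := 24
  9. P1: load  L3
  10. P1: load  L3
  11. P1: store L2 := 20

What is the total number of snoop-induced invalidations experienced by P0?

step 1: P1: store L4 := 84  ⟶  IM  (L4)  txn=BusRdX  M[L4]=90
step 2: P0: load  L2  ⟶  EI  (L2)  txn=BusRd  M[L2]=20
step 3: P0: load  L3  ⟶  EI  (L3)  txn=BusRd  M[L3]=30
step 4: P0: store L3 := 94  ⟶  MI  (L3)  txn=∅  M[L3]=30
step 5: P1: load  L3  ⟶  OS  (L3)  txn=BusRd  M[L3]=30
step 6: P0: load  L3  ⟶  OS  (L3)  txn=∅  M[L3]=30
step 7: P1: load  L1  ⟶  IE  (L1)  txn=BusRd  M[L1]=50
step 8: P0: store L4 := 24  ⟶  MI  (L4)  txn=BusRdX+Flush  M[L4]=84
step 9: P1: load  L3  ⟶  OS  (L3)  txn=∅  M[L3]=30
step 10: P1: load  L3  ⟶  OS  (L3)  txn=∅  M[L3]=30
step 11: P1: store L2 := 20  ⟶  IM  (L2)  txn=BusRdX  M[L2]=20

invalidations = 1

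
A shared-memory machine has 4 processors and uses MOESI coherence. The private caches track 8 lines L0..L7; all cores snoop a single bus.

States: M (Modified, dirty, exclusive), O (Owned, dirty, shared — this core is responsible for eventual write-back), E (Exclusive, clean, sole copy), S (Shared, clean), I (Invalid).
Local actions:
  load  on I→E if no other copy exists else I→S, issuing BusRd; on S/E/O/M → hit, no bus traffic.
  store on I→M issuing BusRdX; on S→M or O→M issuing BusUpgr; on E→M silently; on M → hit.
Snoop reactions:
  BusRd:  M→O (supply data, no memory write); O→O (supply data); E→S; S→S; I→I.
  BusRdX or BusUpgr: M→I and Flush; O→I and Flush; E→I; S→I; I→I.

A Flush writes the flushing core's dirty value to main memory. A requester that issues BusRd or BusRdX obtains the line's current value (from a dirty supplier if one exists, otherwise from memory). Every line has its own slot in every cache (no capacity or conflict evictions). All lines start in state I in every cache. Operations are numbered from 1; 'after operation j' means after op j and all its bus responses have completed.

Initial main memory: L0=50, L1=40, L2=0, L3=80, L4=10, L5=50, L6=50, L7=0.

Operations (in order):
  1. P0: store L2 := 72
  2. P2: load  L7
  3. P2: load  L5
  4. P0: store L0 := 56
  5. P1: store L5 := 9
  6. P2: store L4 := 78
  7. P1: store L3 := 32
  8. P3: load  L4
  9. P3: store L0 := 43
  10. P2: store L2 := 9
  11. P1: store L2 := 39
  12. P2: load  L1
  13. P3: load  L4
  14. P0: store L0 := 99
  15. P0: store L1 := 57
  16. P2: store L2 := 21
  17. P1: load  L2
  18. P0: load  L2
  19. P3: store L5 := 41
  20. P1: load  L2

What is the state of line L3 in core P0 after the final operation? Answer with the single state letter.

state = I

[1] P0: store L2 := 72 | P0:M(72), P1:I, P2:I, P3:I | bus: BusRdX
[2] P2: load  L7 | P0:I, P1:I, P2:E(0), P3:I | bus: BusRd
[3] P2: load  L5 | P0:I, P1:I, P2:E(50), P3:I | bus: BusRd
[4] P0: store L0 := 56 | P0:M(56), P1:I, P2:I, P3:I | bus: BusRdX
[5] P1: store L5 := 9 | P0:I, P1:M(9), P2:I, P3:I | bus: BusRdX
[6] P2: store L4 := 78 | P0:I, P1:I, P2:M(78), P3:I | bus: BusRdX
[7] P1: store L3 := 32 | P0:I, P1:M(32), P2:I, P3:I | bus: BusRdX
[8] P3: load  L4 | P0:I, P1:I, P2:O(78), P3:S(78) | bus: BusRd
[9] P3: store L0 := 43 | P0:I, P1:I, P2:I, P3:M(43) | bus: BusRdX,Flush
[10] P2: store L2 := 9 | P0:I, P1:I, P2:M(9), P3:I | bus: BusRdX,Flush
[11] P1: store L2 := 39 | P0:I, P1:M(39), P2:I, P3:I | bus: BusRdX,Flush
[12] P2: load  L1 | P0:I, P1:I, P2:E(40), P3:I | bus: BusRd
[13] P3: load  L4 | P0:I, P1:I, P2:O(78), P3:S(78) | bus: none
[14] P0: store L0 := 99 | P0:M(99), P1:I, P2:I, P3:I | bus: BusRdX,Flush
[15] P0: store L1 := 57 | P0:M(57), P1:I, P2:I, P3:I | bus: BusRdX
[16] P2: store L2 := 21 | P0:I, P1:I, P2:M(21), P3:I | bus: BusRdX,Flush
[17] P1: load  L2 | P0:I, P1:S(21), P2:O(21), P3:I | bus: BusRd
[18] P0: load  L2 | P0:S(21), P1:S(21), P2:O(21), P3:I | bus: BusRd
[19] P3: store L5 := 41 | P0:I, P1:I, P2:I, P3:M(41) | bus: BusRdX,Flush
[20] P1: load  L2 | P0:S(21), P1:S(21), P2:O(21), P3:I | bus: none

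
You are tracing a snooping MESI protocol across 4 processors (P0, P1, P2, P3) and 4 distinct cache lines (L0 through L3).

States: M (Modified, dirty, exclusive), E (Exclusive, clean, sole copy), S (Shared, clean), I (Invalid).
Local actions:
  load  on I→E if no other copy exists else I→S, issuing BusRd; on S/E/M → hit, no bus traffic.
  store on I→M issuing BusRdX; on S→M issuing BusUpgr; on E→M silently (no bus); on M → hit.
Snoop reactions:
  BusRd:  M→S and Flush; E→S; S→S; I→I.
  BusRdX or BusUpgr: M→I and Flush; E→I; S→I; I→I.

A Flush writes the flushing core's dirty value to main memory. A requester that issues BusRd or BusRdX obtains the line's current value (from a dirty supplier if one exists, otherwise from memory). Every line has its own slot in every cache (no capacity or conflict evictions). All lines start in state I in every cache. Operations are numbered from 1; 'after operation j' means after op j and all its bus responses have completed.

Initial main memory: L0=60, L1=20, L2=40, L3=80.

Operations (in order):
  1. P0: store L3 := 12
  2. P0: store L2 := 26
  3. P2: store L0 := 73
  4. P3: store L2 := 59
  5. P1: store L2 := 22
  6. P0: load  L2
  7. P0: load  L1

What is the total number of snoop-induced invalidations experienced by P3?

1. P0: store L3 := 12  bus=[BusRdX]  L3: P0=M P1=I P2=I P3=I  mem[L3]=80
2. P0: store L2 := 26  bus=[BusRdX]  L2: P0=M P1=I P2=I P3=I  mem[L2]=40
3. P2: store L0 := 73  bus=[BusRdX]  L0: P0=I P1=I P2=M P3=I  mem[L0]=60
4. P3: store L2 := 59  bus=[BusRdX,Flush]  L2: P0=I P1=I P2=I P3=M  mem[L2]=26
5. P1: store L2 := 22  bus=[BusRdX,Flush]  L2: P0=I P1=M P2=I P3=I  mem[L2]=59
6. P0: load  L2  bus=[BusRd,Flush]  L2: P0=S P1=S P2=I P3=I  mem[L2]=22
7. P0: load  L1  bus=[BusRd]  L1: P0=E P1=I P2=I P3=I  mem[L1]=20

invalidations = 1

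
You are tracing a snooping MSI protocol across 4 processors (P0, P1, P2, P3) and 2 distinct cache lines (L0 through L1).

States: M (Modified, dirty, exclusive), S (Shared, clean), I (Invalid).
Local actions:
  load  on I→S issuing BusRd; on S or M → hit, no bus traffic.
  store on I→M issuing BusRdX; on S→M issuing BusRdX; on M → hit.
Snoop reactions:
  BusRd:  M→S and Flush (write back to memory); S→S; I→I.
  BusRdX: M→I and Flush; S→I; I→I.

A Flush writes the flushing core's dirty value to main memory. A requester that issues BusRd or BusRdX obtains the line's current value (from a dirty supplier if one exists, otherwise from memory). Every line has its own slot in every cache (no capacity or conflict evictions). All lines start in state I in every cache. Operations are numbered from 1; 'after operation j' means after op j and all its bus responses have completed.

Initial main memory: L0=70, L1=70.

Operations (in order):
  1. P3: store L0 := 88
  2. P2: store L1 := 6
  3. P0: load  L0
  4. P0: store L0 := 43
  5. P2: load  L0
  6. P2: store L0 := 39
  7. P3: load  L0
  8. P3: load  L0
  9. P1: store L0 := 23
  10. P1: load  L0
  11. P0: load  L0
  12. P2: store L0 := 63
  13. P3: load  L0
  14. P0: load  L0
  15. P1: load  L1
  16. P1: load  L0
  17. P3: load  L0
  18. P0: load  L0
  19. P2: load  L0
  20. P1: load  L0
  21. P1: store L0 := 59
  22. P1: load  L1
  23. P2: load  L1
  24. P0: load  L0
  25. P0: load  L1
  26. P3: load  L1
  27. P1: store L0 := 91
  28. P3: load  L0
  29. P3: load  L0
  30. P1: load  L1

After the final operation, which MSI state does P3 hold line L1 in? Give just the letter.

1. P3: store L0 := 88  bus=[BusRdX]  L0: P0=I P1=I P2=I P3=M  mem[L0]=70
2. P2: store L1 := 6  bus=[BusRdX]  L1: P0=I P1=I P2=M P3=I  mem[L1]=70
3. P0: load  L0  bus=[BusRd,Flush]  L0: P0=S P1=I P2=I P3=S  mem[L0]=88
4. P0: store L0 := 43  bus=[BusRdX]  L0: P0=M P1=I P2=I P3=I  mem[L0]=88
5. P2: load  L0  bus=[BusRd,Flush]  L0: P0=S P1=I P2=S P3=I  mem[L0]=43
6. P2: store L0 := 39  bus=[BusRdX]  L0: P0=I P1=I P2=M P3=I  mem[L0]=43
7. P3: load  L0  bus=[BusRd,Flush]  L0: P0=I P1=I P2=S P3=S  mem[L0]=39
8. P3: load  L0  bus=[-]  L0: P0=I P1=I P2=S P3=S  mem[L0]=39
9. P1: store L0 := 23  bus=[BusRdX]  L0: P0=I P1=M P2=I P3=I  mem[L0]=39
10. P1: load  L0  bus=[-]  L0: P0=I P1=M P2=I P3=I  mem[L0]=39
11. P0: load  L0  bus=[BusRd,Flush]  L0: P0=S P1=S P2=I P3=I  mem[L0]=23
12. P2: store L0 := 63  bus=[BusRdX]  L0: P0=I P1=I P2=M P3=I  mem[L0]=23
13. P3: load  L0  bus=[BusRd,Flush]  L0: P0=I P1=I P2=S P3=S  mem[L0]=63
14. P0: load  L0  bus=[BusRd]  L0: P0=S P1=I P2=S P3=S  mem[L0]=63
15. P1: load  L1  bus=[BusRd,Flush]  L1: P0=I P1=S P2=S P3=I  mem[L1]=6
16. P1: load  L0  bus=[BusRd]  L0: P0=S P1=S P2=S P3=S  mem[L0]=63
17. P3: load  L0  bus=[-]  L0: P0=S P1=S P2=S P3=S  mem[L0]=63
18. P0: load  L0  bus=[-]  L0: P0=S P1=S P2=S P3=S  mem[L0]=63
19. P2: load  L0  bus=[-]  L0: P0=S P1=S P2=S P3=S  mem[L0]=63
20. P1: load  L0  bus=[-]  L0: P0=S P1=S P2=S P3=S  mem[L0]=63
21. P1: store L0 := 59  bus=[BusRdX]  L0: P0=I P1=M P2=I P3=I  mem[L0]=63
22. P1: load  L1  bus=[-]  L1: P0=I P1=S P2=S P3=I  mem[L1]=6
23. P2: load  L1  bus=[-]  L1: P0=I P1=S P2=S P3=I  mem[L1]=6
24. P0: load  L0  bus=[BusRd,Flush]  L0: P0=S P1=S P2=I P3=I  mem[L0]=59
25. P0: load  L1  bus=[BusRd]  L1: P0=S P1=S P2=S P3=I  mem[L1]=6
26. P3: load  L1  bus=[BusRd]  L1: P0=S P1=S P2=S P3=S  mem[L1]=6
27. P1: store L0 := 91  bus=[BusRdX]  L0: P0=I P1=M P2=I P3=I  mem[L0]=59
28. P3: load  L0  bus=[BusRd,Flush]  L0: P0=I P1=S P2=I P3=S  mem[L0]=91
29. P3: load  L0  bus=[-]  L0: P0=I P1=S P2=I P3=S  mem[L0]=91
30. P1: load  L1  bus=[-]  L1: P0=S P1=S P2=S P3=S  mem[L1]=6

state = S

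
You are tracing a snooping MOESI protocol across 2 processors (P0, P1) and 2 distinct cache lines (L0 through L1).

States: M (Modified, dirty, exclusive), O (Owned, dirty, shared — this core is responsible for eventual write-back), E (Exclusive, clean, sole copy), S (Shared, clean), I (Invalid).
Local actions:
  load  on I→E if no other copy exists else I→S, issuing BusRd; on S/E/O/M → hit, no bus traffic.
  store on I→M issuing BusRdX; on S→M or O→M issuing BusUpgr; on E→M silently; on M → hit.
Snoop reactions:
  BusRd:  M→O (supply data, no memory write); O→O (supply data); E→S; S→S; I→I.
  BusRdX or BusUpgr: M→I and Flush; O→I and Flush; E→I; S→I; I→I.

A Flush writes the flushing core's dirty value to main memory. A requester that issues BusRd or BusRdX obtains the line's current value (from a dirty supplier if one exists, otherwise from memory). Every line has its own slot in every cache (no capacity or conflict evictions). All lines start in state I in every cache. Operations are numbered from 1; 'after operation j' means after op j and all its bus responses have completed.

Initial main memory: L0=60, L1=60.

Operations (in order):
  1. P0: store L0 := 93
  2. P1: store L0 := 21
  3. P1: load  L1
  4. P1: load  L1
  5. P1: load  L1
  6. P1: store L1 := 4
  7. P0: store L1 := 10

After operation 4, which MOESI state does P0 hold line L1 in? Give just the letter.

  op1 P0: store L0 := 93 → M/I on L0; bus BusRdX; mem=60
  op2 P1: store L0 := 21 → I/M on L0; bus BusRdX Flush; mem=93
  op3 P1: load  L1 → I/E on L1; bus BusRd; mem=60
  op4 P1: load  L1 → I/E on L1; bus (none); mem=60
  op5 P1: load  L1 → I/E on L1; bus (none); mem=60
  op6 P1: store L1 := 4 → I/M on L1; bus (none); mem=60
  op7 P0: store L1 := 10 → M/I on L1; bus BusRdX Flush; mem=4

state = I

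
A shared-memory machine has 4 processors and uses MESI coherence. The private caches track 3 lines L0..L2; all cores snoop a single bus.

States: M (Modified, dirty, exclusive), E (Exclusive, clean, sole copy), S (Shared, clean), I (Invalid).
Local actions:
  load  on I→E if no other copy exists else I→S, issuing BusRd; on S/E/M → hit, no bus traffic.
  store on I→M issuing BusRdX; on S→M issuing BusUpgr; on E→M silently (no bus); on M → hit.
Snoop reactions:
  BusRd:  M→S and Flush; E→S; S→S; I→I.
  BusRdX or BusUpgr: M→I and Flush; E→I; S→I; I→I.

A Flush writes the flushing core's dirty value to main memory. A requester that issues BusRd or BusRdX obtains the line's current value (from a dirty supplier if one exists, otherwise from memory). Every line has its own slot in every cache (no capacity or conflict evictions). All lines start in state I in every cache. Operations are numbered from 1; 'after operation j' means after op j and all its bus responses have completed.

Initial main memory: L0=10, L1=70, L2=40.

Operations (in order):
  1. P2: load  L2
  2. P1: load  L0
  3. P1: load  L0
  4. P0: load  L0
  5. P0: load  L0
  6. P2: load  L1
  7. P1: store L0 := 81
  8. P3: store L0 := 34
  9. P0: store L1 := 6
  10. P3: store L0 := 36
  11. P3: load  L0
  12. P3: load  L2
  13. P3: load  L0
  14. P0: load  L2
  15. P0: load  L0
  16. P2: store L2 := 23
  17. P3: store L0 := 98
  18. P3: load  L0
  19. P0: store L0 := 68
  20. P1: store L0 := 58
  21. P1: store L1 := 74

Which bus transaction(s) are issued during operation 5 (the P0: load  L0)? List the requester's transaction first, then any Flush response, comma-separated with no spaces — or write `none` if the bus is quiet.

bus = none

  op1 P2: load  L2 → I/I/E/I on L2; bus BusRd; mem=40
  op2 P1: load  L0 → I/E/I/I on L0; bus BusRd; mem=10
  op3 P1: load  L0 → I/E/I/I on L0; bus (none); mem=10
  op4 P0: load  L0 → S/S/I/I on L0; bus BusRd; mem=10
  op5 P0: load  L0 → S/S/I/I on L0; bus (none); mem=10
  op6 P2: load  L1 → I/I/E/I on L1; bus BusRd; mem=70
  op7 P1: store L0 := 81 → I/M/I/I on L0; bus BusUpgr; mem=10
  op8 P3: store L0 := 34 → I/I/I/M on L0; bus BusRdX Flush; mem=81
  op9 P0: store L1 := 6 → M/I/I/I on L1; bus BusRdX; mem=70
  op10 P3: store L0 := 36 → I/I/I/M on L0; bus (none); mem=81
  op11 P3: load  L0 → I/I/I/M on L0; bus (none); mem=81
  op12 P3: load  L2 → I/I/S/S on L2; bus BusRd; mem=40
  op13 P3: load  L0 → I/I/I/M on L0; bus (none); mem=81
  op14 P0: load  L2 → S/I/S/S on L2; bus BusRd; mem=40
  op15 P0: load  L0 → S/I/I/S on L0; bus BusRd Flush; mem=36
  op16 P2: store L2 := 23 → I/I/M/I on L2; bus BusUpgr; mem=40
  op17 P3: store L0 := 98 → I/I/I/M on L0; bus BusUpgr; mem=36
  op18 P3: load  L0 → I/I/I/M on L0; bus (none); mem=36
  op19 P0: store L0 := 68 → M/I/I/I on L0; bus BusRdX Flush; mem=98
  op20 P1: store L0 := 58 → I/M/I/I on L0; bus BusRdX Flush; mem=68
  op21 P1: store L1 := 74 → I/M/I/I on L1; bus BusRdX Flush; mem=6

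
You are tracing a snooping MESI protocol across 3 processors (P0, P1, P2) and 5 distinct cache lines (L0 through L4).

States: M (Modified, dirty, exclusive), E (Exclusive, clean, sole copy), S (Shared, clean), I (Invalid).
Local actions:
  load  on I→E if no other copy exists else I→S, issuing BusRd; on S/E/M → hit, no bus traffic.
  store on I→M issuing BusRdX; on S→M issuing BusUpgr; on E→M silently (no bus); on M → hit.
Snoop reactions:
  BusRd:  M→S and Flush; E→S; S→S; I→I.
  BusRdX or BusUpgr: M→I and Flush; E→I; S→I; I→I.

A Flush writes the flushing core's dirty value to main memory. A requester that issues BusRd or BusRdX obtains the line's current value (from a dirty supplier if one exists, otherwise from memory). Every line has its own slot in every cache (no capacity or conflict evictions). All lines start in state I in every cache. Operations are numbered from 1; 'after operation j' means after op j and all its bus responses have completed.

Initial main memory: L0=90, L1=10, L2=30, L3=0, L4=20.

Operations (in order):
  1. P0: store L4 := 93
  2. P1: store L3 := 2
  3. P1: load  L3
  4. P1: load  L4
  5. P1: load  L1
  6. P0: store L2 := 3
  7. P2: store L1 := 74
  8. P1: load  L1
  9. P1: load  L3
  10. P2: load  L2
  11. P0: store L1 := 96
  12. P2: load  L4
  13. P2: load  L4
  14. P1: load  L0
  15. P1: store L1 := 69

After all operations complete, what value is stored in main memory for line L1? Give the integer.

memory[L1] = 96

[1] P0: store L4 := 93 | P0:M(93), P1:I, P2:I | bus: BusRdX
[2] P1: store L3 := 2 | P0:I, P1:M(2), P2:I | bus: BusRdX
[3] P1: load  L3 | P0:I, P1:M(2), P2:I | bus: none
[4] P1: load  L4 | P0:S(93), P1:S(93), P2:I | bus: BusRd,Flush
[5] P1: load  L1 | P0:I, P1:E(10), P2:I | bus: BusRd
[6] P0: store L2 := 3 | P0:M(3), P1:I, P2:I | bus: BusRdX
[7] P2: store L1 := 74 | P0:I, P1:I, P2:M(74) | bus: BusRdX
[8] P1: load  L1 | P0:I, P1:S(74), P2:S(74) | bus: BusRd,Flush
[9] P1: load  L3 | P0:I, P1:M(2), P2:I | bus: none
[10] P2: load  L2 | P0:S(3), P1:I, P2:S(3) | bus: BusRd,Flush
[11] P0: store L1 := 96 | P0:M(96), P1:I, P2:I | bus: BusRdX
[12] P2: load  L4 | P0:S(93), P1:S(93), P2:S(93) | bus: BusRd
[13] P2: load  L4 | P0:S(93), P1:S(93), P2:S(93) | bus: none
[14] P1: load  L0 | P0:I, P1:E(90), P2:I | bus: BusRd
[15] P1: store L1 := 69 | P0:I, P1:M(69), P2:I | bus: BusRdX,Flush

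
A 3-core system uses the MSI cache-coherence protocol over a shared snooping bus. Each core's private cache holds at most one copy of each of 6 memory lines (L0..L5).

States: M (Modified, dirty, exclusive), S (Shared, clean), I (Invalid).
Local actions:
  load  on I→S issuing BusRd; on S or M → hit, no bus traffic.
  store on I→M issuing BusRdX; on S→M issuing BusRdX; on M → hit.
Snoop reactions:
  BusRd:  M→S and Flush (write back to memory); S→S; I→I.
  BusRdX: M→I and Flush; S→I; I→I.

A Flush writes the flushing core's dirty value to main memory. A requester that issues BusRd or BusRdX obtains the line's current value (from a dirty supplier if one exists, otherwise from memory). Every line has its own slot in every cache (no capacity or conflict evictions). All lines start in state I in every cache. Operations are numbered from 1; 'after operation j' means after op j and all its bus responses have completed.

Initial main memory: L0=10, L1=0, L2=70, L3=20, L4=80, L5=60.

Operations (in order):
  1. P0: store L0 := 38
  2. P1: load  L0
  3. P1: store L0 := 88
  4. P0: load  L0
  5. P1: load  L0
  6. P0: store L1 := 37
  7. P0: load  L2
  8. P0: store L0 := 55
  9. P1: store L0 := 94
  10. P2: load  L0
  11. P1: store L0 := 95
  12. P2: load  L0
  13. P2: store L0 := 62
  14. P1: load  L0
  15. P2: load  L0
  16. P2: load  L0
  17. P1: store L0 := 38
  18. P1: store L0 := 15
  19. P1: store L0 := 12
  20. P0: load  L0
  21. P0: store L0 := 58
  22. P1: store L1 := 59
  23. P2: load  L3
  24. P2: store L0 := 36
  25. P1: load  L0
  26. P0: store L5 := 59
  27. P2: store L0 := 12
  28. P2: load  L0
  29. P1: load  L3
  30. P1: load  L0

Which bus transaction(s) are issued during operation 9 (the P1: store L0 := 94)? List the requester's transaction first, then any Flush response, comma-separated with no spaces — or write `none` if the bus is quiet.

bus = BusRdX,Flush

  op1 P0: store L0 := 38 → M/I/I on L0; bus BusRdX; mem=10
  op2 P1: load  L0 → S/S/I on L0; bus BusRd Flush; mem=38
  op3 P1: store L0 := 88 → I/M/I on L0; bus BusRdX; mem=38
  op4 P0: load  L0 → S/S/I on L0; bus BusRd Flush; mem=88
  op5 P1: load  L0 → S/S/I on L0; bus (none); mem=88
  op6 P0: store L1 := 37 → M/I/I on L1; bus BusRdX; mem=0
  op7 P0: load  L2 → S/I/I on L2; bus BusRd; mem=70
  op8 P0: store L0 := 55 → M/I/I on L0; bus BusRdX; mem=88
  op9 P1: store L0 := 94 → I/M/I on L0; bus BusRdX Flush; mem=55
  op10 P2: load  L0 → I/S/S on L0; bus BusRd Flush; mem=94
  op11 P1: store L0 := 95 → I/M/I on L0; bus BusRdX; mem=94
  op12 P2: load  L0 → I/S/S on L0; bus BusRd Flush; mem=95
  op13 P2: store L0 := 62 → I/I/M on L0; bus BusRdX; mem=95
  op14 P1: load  L0 → I/S/S on L0; bus BusRd Flush; mem=62
  op15 P2: load  L0 → I/S/S on L0; bus (none); mem=62
  op16 P2: load  L0 → I/S/S on L0; bus (none); mem=62
  op17 P1: store L0 := 38 → I/M/I on L0; bus BusRdX; mem=62
  op18 P1: store L0 := 15 → I/M/I on L0; bus (none); mem=62
  op19 P1: store L0 := 12 → I/M/I on L0; bus (none); mem=62
  op20 P0: load  L0 → S/S/I on L0; bus BusRd Flush; mem=12
  op21 P0: store L0 := 58 → M/I/I on L0; bus BusRdX; mem=12
  op22 P1: store L1 := 59 → I/M/I on L1; bus BusRdX Flush; mem=37
  op23 P2: load  L3 → I/I/S on L3; bus BusRd; mem=20
  op24 P2: store L0 := 36 → I/I/M on L0; bus BusRdX Flush; mem=58
  op25 P1: load  L0 → I/S/S on L0; bus BusRd Flush; mem=36
  op26 P0: store L5 := 59 → M/I/I on L5; bus BusRdX; mem=60
  op27 P2: store L0 := 12 → I/I/M on L0; bus BusRdX; mem=36
  op28 P2: load  L0 → I/I/M on L0; bus (none); mem=36
  op29 P1: load  L3 → I/S/S on L3; bus BusRd; mem=20
  op30 P1: load  L0 → I/S/S on L0; bus BusRd Flush; mem=12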